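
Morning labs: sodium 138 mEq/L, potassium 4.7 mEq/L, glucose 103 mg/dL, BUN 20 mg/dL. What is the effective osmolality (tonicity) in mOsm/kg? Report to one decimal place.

Effective osmolality excludes urea (freely permeant across cell membranes):
2·Na + glucose/18
= 2·138 + 103/18
= 276 + 5.72
= 281.72 mOsm/kg

281.7 mOsm/kg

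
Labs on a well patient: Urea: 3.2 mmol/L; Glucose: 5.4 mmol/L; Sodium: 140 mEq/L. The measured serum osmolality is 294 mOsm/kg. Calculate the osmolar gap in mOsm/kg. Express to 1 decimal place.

Calculated osmolality = 2·Na + glucose + urea
= 2·140 + 5.4 + 3.2
= 280 + 5.40 + 3.20
= 288.6 mOsm/kg ≈ 288.6 mOsm/kg
Osmolar gap = measured − calculated = 294 − 288.6 = 5.4 mOsm/kg

5.4 mOsm/kg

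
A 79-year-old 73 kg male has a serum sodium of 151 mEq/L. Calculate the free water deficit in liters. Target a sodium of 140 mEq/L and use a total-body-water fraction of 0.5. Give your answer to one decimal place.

TBW = 0.5 · 73 = 36.5 L
Free water deficit = TBW · (Na/140 − 1)
= 36.5 · (151/140 − 1)
= 36.5 · 0.0786
= 2.87 L

2.9 L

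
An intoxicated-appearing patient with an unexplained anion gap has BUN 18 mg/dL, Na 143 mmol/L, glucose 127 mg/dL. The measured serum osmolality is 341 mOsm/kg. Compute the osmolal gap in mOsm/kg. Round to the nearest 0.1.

Calculated osmolality = 2·Na + glucose/18 + BUN/2.8
= 2·143 + 127/18 + 18/2.8
= 286 + 7.06 + 6.43
= 299.49 mOsm/kg ≈ 299.5 mOsm/kg
Osmolar gap = measured − calculated = 341 − 299.5 = 41.5 mOsm/kg

41.5 mOsm/kg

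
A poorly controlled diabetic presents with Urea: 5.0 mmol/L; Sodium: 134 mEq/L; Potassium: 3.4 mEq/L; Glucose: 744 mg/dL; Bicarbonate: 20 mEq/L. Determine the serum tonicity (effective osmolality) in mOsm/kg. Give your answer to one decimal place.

309.3 mOsm/kg

Effective osmolality excludes urea (freely permeant across cell membranes):
2·Na + glucose/18
= 2·134 + 744/18
= 268 + 41.33
= 309.33 mOsm/kg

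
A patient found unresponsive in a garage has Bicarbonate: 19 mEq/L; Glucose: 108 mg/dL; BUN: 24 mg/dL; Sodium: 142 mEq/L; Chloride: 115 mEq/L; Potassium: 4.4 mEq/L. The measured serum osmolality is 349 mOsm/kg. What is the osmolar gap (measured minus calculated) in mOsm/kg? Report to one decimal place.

Calculated osmolality = 2·Na + glucose/18 + BUN/2.8
= 2·142 + 108/18 + 24/2.8
= 284 + 6 + 8.57
= 298.57 mOsm/kg ≈ 298.6 mOsm/kg
Osmolar gap = measured − calculated = 349 − 298.6 = 50.4 mOsm/kg

50.4 mOsm/kg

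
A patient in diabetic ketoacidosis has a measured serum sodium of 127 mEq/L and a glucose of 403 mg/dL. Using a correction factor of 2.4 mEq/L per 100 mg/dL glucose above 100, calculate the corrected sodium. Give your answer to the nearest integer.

134 mEq/L

Corrected Na = measured Na + 2.4 · (glucose − 100)/100
= 127 + 2.4 · (403 − 100)/100
= 127 + 7.3
= 134.3 mEq/L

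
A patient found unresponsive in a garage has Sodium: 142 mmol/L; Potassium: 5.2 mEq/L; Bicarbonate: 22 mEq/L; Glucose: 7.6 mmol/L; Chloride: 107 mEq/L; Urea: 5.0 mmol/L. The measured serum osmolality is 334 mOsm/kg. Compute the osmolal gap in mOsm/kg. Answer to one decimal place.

37.4 mOsm/kg

Calculated osmolality = 2·Na + glucose + urea
= 2·142 + 7.6 + 5
= 284 + 7.60 + 5
= 296.6 mOsm/kg ≈ 296.6 mOsm/kg
Osmolar gap = measured − calculated = 334 − 296.6 = 37.4 mOsm/kg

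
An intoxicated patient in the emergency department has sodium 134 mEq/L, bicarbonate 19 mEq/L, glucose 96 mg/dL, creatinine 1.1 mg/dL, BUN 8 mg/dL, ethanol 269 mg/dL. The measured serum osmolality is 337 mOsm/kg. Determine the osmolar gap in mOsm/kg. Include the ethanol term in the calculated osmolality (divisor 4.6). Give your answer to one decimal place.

2.3 mOsm/kg

Calculated osmolality = 2·Na + glucose/18 + BUN/2.8 + ethanol/4.6
= 2·134 + 96/18 + 8/2.8 + 269/4.6
= 268 + 5.33 + 2.86 + 58.48
= 334.67 mOsm/kg ≈ 334.7 mOsm/kg
Osmolar gap = measured − calculated = 337 − 334.7 = 2.3 mOsm/kg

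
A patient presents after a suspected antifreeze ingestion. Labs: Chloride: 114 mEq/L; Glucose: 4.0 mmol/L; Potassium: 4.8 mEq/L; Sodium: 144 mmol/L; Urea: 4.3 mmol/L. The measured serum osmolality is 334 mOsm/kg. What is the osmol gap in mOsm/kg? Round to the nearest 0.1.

Calculated osmolality = 2·Na + glucose + urea
= 2·144 + 4 + 4.3
= 288 + 4 + 4.30
= 296.3 mOsm/kg ≈ 296.3 mOsm/kg
Osmolar gap = measured − calculated = 334 − 296.3 = 37.7 mOsm/kg

37.7 mOsm/kg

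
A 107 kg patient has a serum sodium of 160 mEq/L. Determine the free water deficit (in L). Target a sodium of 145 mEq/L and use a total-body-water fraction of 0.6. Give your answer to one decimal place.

6.6 L

TBW = 0.6 · 107 = 64.2 L
Free water deficit = TBW · (Na/145 − 1)
= 64.2 · (160/145 − 1)
= 64.2 · 0.1034
= 6.64 L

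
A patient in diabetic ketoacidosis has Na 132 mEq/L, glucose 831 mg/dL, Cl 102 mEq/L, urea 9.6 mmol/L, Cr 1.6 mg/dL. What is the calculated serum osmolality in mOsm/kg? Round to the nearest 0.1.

Calculated osmolality = 2·Na + glucose/18 + urea
= 2·132 + 831/18 + 9.6
= 264 + 46.17 + 9.60
= 319.77 mOsm/kg

319.8 mOsm/kg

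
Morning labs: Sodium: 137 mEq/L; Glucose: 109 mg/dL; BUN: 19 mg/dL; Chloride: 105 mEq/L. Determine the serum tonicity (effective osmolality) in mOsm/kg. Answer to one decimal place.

280.1 mOsm/kg

Effective osmolality excludes urea (freely permeant across cell membranes):
2·Na + glucose/18
= 2·137 + 109/18
= 274 + 6.06
= 280.06 mOsm/kg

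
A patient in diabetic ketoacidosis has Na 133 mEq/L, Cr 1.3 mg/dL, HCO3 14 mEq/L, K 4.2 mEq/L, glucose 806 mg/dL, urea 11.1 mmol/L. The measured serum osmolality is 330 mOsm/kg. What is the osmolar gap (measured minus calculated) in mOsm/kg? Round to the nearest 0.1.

8.1 mOsm/kg

Calculated osmolality = 2·Na + glucose/18 + urea
= 2·133 + 806/18 + 11.1
= 266 + 44.78 + 11.10
= 321.88 mOsm/kg ≈ 321.9 mOsm/kg
Osmolar gap = measured − calculated = 330 − 321.9 = 8.1 mOsm/kg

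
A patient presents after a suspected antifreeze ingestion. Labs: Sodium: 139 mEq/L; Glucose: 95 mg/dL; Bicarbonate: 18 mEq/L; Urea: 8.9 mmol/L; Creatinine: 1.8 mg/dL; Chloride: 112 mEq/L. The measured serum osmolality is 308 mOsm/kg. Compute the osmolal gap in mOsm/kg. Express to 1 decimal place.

Calculated osmolality = 2·Na + glucose/18 + urea
= 2·139 + 95/18 + 8.9
= 278 + 5.28 + 8.90
= 292.18 mOsm/kg ≈ 292.2 mOsm/kg
Osmolar gap = measured − calculated = 308 − 292.2 = 15.8 mOsm/kg

15.8 mOsm/kg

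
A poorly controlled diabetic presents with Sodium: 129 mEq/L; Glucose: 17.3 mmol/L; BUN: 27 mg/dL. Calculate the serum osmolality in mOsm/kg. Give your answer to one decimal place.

284.9 mOsm/kg

Calculated osmolality = 2·Na + glucose + BUN/2.8
= 2·129 + 17.3 + 27/2.8
= 258 + 17.30 + 9.64
= 284.94 mOsm/kg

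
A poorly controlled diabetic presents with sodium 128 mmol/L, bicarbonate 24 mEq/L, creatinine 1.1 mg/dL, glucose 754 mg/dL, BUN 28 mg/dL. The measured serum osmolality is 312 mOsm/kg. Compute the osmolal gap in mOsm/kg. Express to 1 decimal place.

Calculated osmolality = 2·Na + glucose/18 + BUN/2.8
= 2·128 + 754/18 + 28/2.8
= 256 + 41.89 + 10
= 307.89 mOsm/kg ≈ 307.9 mOsm/kg
Osmolar gap = measured − calculated = 312 − 307.9 = 4.1 mOsm/kg

4.1 mOsm/kg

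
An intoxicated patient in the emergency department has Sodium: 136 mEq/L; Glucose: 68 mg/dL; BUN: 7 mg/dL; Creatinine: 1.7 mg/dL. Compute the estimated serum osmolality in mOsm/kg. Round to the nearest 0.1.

278.3 mOsm/kg

Calculated osmolality = 2·Na + glucose/18 + BUN/2.8
= 2·136 + 68/18 + 7/2.8
= 272 + 3.78 + 2.50
= 278.28 mOsm/kg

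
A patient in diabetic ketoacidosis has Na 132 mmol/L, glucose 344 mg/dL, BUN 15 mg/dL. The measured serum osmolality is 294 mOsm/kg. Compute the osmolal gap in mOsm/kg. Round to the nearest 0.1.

5.5 mOsm/kg

Calculated osmolality = 2·Na + glucose/18 + BUN/2.8
= 2·132 + 344/18 + 15/2.8
= 264 + 19.11 + 5.36
= 288.47 mOsm/kg ≈ 288.5 mOsm/kg
Osmolar gap = measured − calculated = 294 − 288.5 = 5.5 mOsm/kg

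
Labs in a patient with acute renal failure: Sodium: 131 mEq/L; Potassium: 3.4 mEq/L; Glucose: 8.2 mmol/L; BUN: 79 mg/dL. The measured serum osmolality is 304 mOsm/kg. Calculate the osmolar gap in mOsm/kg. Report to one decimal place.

5.6 mOsm/kg

Calculated osmolality = 2·Na + glucose + BUN/2.8
= 2·131 + 8.2 + 79/2.8
= 262 + 8.20 + 28.21
= 298.41 mOsm/kg ≈ 298.4 mOsm/kg
Osmolar gap = measured − calculated = 304 − 298.4 = 5.6 mOsm/kg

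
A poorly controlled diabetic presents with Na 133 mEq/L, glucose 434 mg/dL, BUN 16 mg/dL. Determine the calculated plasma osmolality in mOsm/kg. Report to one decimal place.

295.8 mOsm/kg

Calculated osmolality = 2·Na + glucose/18 + BUN/2.8
= 2·133 + 434/18 + 16/2.8
= 266 + 24.11 + 5.71
= 295.82 mOsm/kg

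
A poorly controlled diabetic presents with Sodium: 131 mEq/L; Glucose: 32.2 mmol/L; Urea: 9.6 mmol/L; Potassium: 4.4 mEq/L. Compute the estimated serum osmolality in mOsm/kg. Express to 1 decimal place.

Calculated osmolality = 2·Na + glucose + urea
= 2·131 + 32.2 + 9.6
= 262 + 32.20 + 9.60
= 303.8 mOsm/kg

303.8 mOsm/kg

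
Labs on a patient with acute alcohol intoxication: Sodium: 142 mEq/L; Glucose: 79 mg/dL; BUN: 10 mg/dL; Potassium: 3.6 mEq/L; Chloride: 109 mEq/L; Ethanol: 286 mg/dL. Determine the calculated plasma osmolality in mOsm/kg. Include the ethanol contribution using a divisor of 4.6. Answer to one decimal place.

354.1 mOsm/kg

Calculated osmolality = 2·Na + glucose/18 + BUN/2.8 + ethanol/4.6
= 2·142 + 79/18 + 10/2.8 + 286/4.6
= 284 + 4.39 + 3.57 + 62.17
= 354.13 mOsm/kg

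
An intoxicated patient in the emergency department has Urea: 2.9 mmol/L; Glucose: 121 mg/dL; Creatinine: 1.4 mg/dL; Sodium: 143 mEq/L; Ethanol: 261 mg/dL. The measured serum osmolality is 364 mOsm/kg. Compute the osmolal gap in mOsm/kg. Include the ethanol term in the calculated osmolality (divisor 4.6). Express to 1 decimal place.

11.6 mOsm/kg

Calculated osmolality = 2·Na + glucose/18 + urea + ethanol/4.6
= 2·143 + 121/18 + 2.9 + 261/4.6
= 286 + 6.72 + 2.90 + 56.74
= 352.36 mOsm/kg ≈ 352.4 mOsm/kg
Osmolar gap = measured − calculated = 364 − 352.4 = 11.6 mOsm/kg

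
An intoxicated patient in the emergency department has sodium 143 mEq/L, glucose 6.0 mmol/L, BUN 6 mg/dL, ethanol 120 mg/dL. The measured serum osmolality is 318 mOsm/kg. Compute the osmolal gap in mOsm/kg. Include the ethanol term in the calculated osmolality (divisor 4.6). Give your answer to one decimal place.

-2.2 mOsm/kg

Calculated osmolality = 2·Na + glucose + BUN/2.8 + ethanol/4.6
= 2·143 + 6 + 6/2.8 + 120/4.6
= 286 + 6 + 2.14 + 26.09
= 320.23 mOsm/kg ≈ 320.2 mOsm/kg
Osmolar gap = measured − calculated = 318 − 320.2 = -2.2 mOsm/kg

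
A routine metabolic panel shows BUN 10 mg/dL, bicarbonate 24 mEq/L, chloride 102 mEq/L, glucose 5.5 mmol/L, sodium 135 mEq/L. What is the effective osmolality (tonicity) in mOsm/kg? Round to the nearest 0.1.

Effective osmolality excludes urea (freely permeant across cell membranes):
2·Na + glucose
= 2·135 + 5.5
= 270 + 5.5
= 275.5 mOsm/kg

275.5 mOsm/kg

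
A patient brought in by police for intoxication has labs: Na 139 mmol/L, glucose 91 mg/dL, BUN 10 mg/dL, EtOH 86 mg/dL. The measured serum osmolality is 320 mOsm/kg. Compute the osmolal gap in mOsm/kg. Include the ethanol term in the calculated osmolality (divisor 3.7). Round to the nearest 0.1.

Calculated osmolality = 2·Na + glucose/18 + BUN/2.8 + ethanol/3.7
= 2·139 + 91/18 + 10/2.8 + 86/3.7
= 278 + 5.06 + 3.57 + 23.24
= 309.87 mOsm/kg ≈ 309.9 mOsm/kg
Osmolar gap = measured − calculated = 320 − 309.9 = 10.1 mOsm/kg

10.1 mOsm/kg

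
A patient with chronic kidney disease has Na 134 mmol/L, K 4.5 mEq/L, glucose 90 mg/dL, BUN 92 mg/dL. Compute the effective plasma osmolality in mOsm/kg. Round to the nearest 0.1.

Effective osmolality excludes urea (freely permeant across cell membranes):
2·Na + glucose/18
= 2·134 + 90/18
= 268 + 5
= 273 mOsm/kg

273.0 mOsm/kg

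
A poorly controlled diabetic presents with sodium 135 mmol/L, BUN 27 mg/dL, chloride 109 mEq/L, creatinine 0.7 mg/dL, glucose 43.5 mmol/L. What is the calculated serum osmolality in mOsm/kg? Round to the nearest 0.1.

Calculated osmolality = 2·Na + glucose + BUN/2.8
= 2·135 + 43.5 + 27/2.8
= 270 + 43.50 + 9.64
= 323.14 mOsm/kg

323.1 mOsm/kg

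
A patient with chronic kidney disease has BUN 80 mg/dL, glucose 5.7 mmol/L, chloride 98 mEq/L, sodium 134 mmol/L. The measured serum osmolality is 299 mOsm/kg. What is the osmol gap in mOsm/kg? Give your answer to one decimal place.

-3.3 mOsm/kg

Calculated osmolality = 2·Na + glucose + BUN/2.8
= 2·134 + 5.7 + 80/2.8
= 268 + 5.70 + 28.57
= 302.27 mOsm/kg ≈ 302.3 mOsm/kg
Osmolar gap = measured − calculated = 299 − 302.3 = -3.3 mOsm/kg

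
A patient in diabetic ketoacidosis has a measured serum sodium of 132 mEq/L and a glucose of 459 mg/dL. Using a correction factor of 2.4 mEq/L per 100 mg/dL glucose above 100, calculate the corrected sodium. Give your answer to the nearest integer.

141 mEq/L

Corrected Na = measured Na + 2.4 · (glucose − 100)/100
= 132 + 2.4 · (459 − 100)/100
= 132 + 8.6
= 140.6 mEq/L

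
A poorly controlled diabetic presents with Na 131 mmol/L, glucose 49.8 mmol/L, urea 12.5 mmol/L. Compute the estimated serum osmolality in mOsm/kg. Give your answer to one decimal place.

324.3 mOsm/kg

Calculated osmolality = 2·Na + glucose + urea
= 2·131 + 49.8 + 12.5
= 262 + 49.80 + 12.50
= 324.3 mOsm/kg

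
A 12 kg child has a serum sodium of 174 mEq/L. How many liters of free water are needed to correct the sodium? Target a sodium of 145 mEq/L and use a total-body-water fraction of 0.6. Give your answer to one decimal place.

TBW = 0.6 · 12 = 7.2 L
Free water deficit = TBW · (Na/145 − 1)
= 7.2 · (174/145 − 1)
= 7.2 · 0.2
= 1.44 L

1.4 L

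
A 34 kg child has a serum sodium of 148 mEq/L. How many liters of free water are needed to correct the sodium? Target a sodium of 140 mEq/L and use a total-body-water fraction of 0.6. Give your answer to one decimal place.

1.2 L

TBW = 0.6 · 34 = 20.4 L
Free water deficit = TBW · (Na/140 − 1)
= 20.4 · (148/140 − 1)
= 20.4 · 0.0571
= 1.16 L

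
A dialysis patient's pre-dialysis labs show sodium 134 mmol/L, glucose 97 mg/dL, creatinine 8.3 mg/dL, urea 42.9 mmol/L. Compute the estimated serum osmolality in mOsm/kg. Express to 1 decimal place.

Calculated osmolality = 2·Na + glucose/18 + urea
= 2·134 + 97/18 + 42.9
= 268 + 5.39 + 42.90
= 316.29 mOsm/kg

316.3 mOsm/kg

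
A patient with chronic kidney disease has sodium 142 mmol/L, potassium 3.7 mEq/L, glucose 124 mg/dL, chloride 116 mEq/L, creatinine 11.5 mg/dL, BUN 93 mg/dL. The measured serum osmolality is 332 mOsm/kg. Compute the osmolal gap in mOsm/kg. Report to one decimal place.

Calculated osmolality = 2·Na + glucose/18 + BUN/2.8
= 2·142 + 124/18 + 93/2.8
= 284 + 6.89 + 33.21
= 324.1 mOsm/kg ≈ 324.1 mOsm/kg
Osmolar gap = measured − calculated = 332 − 324.1 = 7.9 mOsm/kg

7.9 mOsm/kg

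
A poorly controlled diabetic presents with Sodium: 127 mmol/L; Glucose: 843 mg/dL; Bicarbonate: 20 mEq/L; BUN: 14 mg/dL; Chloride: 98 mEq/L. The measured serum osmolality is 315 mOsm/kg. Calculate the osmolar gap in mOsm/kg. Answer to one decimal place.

9.2 mOsm/kg

Calculated osmolality = 2·Na + glucose/18 + BUN/2.8
= 2·127 + 843/18 + 14/2.8
= 254 + 46.83 + 5
= 305.83 mOsm/kg ≈ 305.8 mOsm/kg
Osmolar gap = measured − calculated = 315 − 305.8 = 9.2 mOsm/kg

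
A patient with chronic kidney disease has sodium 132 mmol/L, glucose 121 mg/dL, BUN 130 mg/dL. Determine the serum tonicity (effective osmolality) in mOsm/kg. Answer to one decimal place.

270.7 mOsm/kg

Effective osmolality excludes urea (freely permeant across cell membranes):
2·Na + glucose/18
= 2·132 + 121/18
= 264 + 6.72
= 270.72 mOsm/kg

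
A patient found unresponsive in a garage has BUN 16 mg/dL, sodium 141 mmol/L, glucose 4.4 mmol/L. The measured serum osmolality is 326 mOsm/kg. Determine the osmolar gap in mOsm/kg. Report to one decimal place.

Calculated osmolality = 2·Na + glucose + BUN/2.8
= 2·141 + 4.4 + 16/2.8
= 282 + 4.40 + 5.71
= 292.11 mOsm/kg ≈ 292.1 mOsm/kg
Osmolar gap = measured − calculated = 326 − 292.1 = 33.9 mOsm/kg

33.9 mOsm/kg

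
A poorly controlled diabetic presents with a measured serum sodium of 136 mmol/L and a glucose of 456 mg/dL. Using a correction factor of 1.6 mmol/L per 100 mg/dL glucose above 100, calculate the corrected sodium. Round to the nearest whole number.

142 mmol/L

Corrected Na = measured Na + 1.6 · (glucose − 100)/100
= 136 + 1.6 · (456 − 100)/100
= 136 + 5.7
= 141.7 mmol/L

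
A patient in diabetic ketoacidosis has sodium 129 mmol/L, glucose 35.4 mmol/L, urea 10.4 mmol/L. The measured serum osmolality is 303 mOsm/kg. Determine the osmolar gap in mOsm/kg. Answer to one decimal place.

Calculated osmolality = 2·Na + glucose + urea
= 2·129 + 35.4 + 10.4
= 258 + 35.40 + 10.40
= 303.8 mOsm/kg ≈ 303.8 mOsm/kg
Osmolar gap = measured − calculated = 303 − 303.8 = -0.8 mOsm/kg

-0.8 mOsm/kg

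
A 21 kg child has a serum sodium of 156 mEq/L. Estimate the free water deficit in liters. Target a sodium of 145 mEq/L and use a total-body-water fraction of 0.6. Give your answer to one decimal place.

TBW = 0.6 · 21 = 12.6 L
Free water deficit = TBW · (Na/145 − 1)
= 12.6 · (156/145 − 1)
= 12.6 · 0.0759
= 0.96 L

1.0 L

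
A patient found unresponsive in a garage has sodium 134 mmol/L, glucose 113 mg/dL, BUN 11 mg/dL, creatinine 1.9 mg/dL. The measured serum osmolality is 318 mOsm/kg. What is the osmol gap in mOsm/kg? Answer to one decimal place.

Calculated osmolality = 2·Na + glucose/18 + BUN/2.8
= 2·134 + 113/18 + 11/2.8
= 268 + 6.28 + 3.93
= 278.21 mOsm/kg ≈ 278.2 mOsm/kg
Osmolar gap = measured − calculated = 318 − 278.2 = 39.8 mOsm/kg

39.8 mOsm/kg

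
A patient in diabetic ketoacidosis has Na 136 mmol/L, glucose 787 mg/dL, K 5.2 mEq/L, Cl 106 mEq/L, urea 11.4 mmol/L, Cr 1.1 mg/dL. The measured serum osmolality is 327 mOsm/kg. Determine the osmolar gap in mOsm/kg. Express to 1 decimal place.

-0.1 mOsm/kg

Calculated osmolality = 2·Na + glucose/18 + urea
= 2·136 + 787/18 + 11.4
= 272 + 43.72 + 11.40
= 327.12 mOsm/kg ≈ 327.1 mOsm/kg
Osmolar gap = measured − calculated = 327 − 327.1 = -0.1 mOsm/kg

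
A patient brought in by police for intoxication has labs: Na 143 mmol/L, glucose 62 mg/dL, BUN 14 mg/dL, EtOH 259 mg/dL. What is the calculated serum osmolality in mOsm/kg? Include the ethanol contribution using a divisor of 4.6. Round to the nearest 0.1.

Calculated osmolality = 2·Na + glucose/18 + BUN/2.8 + ethanol/4.6
= 2·143 + 62/18 + 14/2.8 + 259/4.6
= 286 + 3.44 + 5 + 56.30
= 350.74 mOsm/kg

350.7 mOsm/kg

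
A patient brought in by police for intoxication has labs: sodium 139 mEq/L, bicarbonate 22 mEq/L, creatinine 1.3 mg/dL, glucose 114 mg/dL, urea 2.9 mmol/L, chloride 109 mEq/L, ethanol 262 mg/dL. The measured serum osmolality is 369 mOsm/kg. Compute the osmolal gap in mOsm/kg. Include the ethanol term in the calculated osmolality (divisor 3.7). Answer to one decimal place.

11.0 mOsm/kg

Calculated osmolality = 2·Na + glucose/18 + urea + ethanol/3.7
= 2·139 + 114/18 + 2.9 + 262/3.7
= 278 + 6.33 + 2.90 + 70.81
= 358.04 mOsm/kg ≈ 358.0 mOsm/kg
Osmolar gap = measured − calculated = 369 − 358.0 = 11.0 mOsm/kg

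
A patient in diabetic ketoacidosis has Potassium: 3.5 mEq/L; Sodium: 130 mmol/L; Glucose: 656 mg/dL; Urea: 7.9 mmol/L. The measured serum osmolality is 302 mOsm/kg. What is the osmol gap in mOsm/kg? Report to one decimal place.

Calculated osmolality = 2·Na + glucose/18 + urea
= 2·130 + 656/18 + 7.9
= 260 + 36.44 + 7.90
= 304.34 mOsm/kg ≈ 304.3 mOsm/kg
Osmolar gap = measured − calculated = 302 − 304.3 = -2.3 mOsm/kg

-2.3 mOsm/kg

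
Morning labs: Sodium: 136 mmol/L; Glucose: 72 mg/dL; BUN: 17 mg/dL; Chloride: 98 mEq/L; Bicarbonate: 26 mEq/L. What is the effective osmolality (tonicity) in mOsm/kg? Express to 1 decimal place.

276.0 mOsm/kg

Effective osmolality excludes urea (freely permeant across cell membranes):
2·Na + glucose/18
= 2·136 + 72/18
= 272 + 4
= 276 mOsm/kg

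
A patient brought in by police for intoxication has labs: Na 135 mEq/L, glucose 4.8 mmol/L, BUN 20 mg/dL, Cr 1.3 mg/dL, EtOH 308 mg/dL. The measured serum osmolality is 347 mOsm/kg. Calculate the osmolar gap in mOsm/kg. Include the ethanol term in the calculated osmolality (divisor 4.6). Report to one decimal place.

Calculated osmolality = 2·Na + glucose + BUN/2.8 + ethanol/4.6
= 2·135 + 4.8 + 20/2.8 + 308/4.6
= 270 + 4.80 + 7.14 + 66.96
= 348.9 mOsm/kg ≈ 348.9 mOsm/kg
Osmolar gap = measured − calculated = 347 − 348.9 = -1.9 mOsm/kg

-1.9 mOsm/kg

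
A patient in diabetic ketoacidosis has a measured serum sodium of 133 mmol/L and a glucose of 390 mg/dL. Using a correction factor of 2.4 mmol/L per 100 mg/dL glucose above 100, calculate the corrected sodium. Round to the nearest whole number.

Corrected Na = measured Na + 2.4 · (glucose − 100)/100
= 133 + 2.4 · (390 − 100)/100
= 133 + 7
= 140 mmol/L

140 mmol/L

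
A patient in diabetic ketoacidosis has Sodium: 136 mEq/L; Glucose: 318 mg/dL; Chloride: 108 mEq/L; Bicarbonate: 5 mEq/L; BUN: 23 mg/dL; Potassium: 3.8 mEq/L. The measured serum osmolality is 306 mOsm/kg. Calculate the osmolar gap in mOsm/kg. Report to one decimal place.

Calculated osmolality = 2·Na + glucose/18 + BUN/2.8
= 2·136 + 318/18 + 23/2.8
= 272 + 17.67 + 8.21
= 297.88 mOsm/kg ≈ 297.9 mOsm/kg
Osmolar gap = measured − calculated = 306 − 297.9 = 8.1 mOsm/kg

8.1 mOsm/kg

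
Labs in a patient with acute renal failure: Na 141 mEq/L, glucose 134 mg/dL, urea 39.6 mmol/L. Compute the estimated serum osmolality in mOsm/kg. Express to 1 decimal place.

Calculated osmolality = 2·Na + glucose/18 + urea
= 2·141 + 134/18 + 39.6
= 282 + 7.44 + 39.60
= 329.04 mOsm/kg

329.0 mOsm/kg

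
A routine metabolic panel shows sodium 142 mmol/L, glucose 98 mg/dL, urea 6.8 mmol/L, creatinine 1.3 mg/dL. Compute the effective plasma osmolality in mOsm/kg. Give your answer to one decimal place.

Effective osmolality excludes urea (freely permeant across cell membranes):
2·Na + glucose/18
= 2·142 + 98/18
= 284 + 5.44
= 289.44 mOsm/kg

289.4 mOsm/kg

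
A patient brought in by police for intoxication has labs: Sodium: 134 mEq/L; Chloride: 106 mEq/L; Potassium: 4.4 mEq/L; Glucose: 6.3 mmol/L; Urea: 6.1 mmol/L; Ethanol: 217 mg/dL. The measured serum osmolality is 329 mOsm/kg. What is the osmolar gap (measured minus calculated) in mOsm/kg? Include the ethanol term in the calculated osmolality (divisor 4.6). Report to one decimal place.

Calculated osmolality = 2·Na + glucose + urea + ethanol/4.6
= 2·134 + 6.3 + 6.1 + 217/4.6
= 268 + 6.30 + 6.10 + 47.17
= 327.57 mOsm/kg ≈ 327.6 mOsm/kg
Osmolar gap = measured − calculated = 329 − 327.6 = 1.4 mOsm/kg

1.4 mOsm/kg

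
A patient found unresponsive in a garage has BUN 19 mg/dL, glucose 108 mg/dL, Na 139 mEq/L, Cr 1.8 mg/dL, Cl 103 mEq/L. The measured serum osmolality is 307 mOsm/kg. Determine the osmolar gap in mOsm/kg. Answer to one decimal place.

16.2 mOsm/kg

Calculated osmolality = 2·Na + glucose/18 + BUN/2.8
= 2·139 + 108/18 + 19/2.8
= 278 + 6 + 6.79
= 290.79 mOsm/kg ≈ 290.8 mOsm/kg
Osmolar gap = measured − calculated = 307 − 290.8 = 16.2 mOsm/kg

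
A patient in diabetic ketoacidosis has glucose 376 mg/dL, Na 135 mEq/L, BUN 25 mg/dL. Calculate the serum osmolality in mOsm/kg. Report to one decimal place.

299.8 mOsm/kg

Calculated osmolality = 2·Na + glucose/18 + BUN/2.8
= 2·135 + 376/18 + 25/2.8
= 270 + 20.89 + 8.93
= 299.82 mOsm/kg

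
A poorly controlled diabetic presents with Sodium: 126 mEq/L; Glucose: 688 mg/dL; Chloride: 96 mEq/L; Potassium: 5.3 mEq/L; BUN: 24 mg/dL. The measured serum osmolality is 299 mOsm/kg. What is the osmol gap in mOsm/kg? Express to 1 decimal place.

0.2 mOsm/kg

Calculated osmolality = 2·Na + glucose/18 + BUN/2.8
= 2·126 + 688/18 + 24/2.8
= 252 + 38.22 + 8.57
= 298.79 mOsm/kg ≈ 298.8 mOsm/kg
Osmolar gap = measured − calculated = 299 − 298.8 = 0.2 mOsm/kg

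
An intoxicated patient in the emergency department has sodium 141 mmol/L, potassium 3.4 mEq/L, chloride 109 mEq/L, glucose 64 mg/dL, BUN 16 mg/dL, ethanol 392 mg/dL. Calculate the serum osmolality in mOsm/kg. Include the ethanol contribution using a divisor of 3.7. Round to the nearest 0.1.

Calculated osmolality = 2·Na + glucose/18 + BUN/2.8 + ethanol/3.7
= 2·141 + 64/18 + 16/2.8 + 392/3.7
= 282 + 3.56 + 5.71 + 105.95
= 397.22 mOsm/kg

397.2 mOsm/kg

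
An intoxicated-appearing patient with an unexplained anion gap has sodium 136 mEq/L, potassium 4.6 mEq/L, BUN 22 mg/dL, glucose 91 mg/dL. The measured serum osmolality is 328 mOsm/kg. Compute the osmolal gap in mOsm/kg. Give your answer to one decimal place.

43.1 mOsm/kg

Calculated osmolality = 2·Na + glucose/18 + BUN/2.8
= 2·136 + 91/18 + 22/2.8
= 272 + 5.06 + 7.86
= 284.92 mOsm/kg ≈ 284.9 mOsm/kg
Osmolar gap = measured − calculated = 328 − 284.9 = 43.1 mOsm/kg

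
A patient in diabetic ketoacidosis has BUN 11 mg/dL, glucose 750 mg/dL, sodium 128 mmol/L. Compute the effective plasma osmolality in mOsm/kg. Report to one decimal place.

297.7 mOsm/kg

Effective osmolality excludes urea (freely permeant across cell membranes):
2·Na + glucose/18
= 2·128 + 750/18
= 256 + 41.67
= 297.67 mOsm/kg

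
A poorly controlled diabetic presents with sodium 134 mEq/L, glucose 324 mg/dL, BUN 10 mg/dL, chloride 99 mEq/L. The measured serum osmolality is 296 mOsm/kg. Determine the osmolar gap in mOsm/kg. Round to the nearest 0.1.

6.4 mOsm/kg

Calculated osmolality = 2·Na + glucose/18 + BUN/2.8
= 2·134 + 324/18 + 10/2.8
= 268 + 18 + 3.57
= 289.57 mOsm/kg ≈ 289.6 mOsm/kg
Osmolar gap = measured − calculated = 296 − 289.6 = 6.4 mOsm/kg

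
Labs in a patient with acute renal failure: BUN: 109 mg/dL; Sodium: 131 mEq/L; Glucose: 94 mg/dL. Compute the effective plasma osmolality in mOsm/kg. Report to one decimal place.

267.2 mOsm/kg

Effective osmolality excludes urea (freely permeant across cell membranes):
2·Na + glucose/18
= 2·131 + 94/18
= 262 + 5.22
= 267.22 mOsm/kg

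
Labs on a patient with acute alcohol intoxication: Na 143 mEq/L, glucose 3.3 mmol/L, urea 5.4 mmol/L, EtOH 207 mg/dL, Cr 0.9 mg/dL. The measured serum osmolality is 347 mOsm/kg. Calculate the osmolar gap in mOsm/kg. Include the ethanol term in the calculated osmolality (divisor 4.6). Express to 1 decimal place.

Calculated osmolality = 2·Na + glucose + urea + ethanol/4.6
= 2·143 + 3.3 + 5.4 + 207/4.6
= 286 + 3.30 + 5.40 + 45
= 339.7 mOsm/kg ≈ 339.7 mOsm/kg
Osmolar gap = measured − calculated = 347 − 339.7 = 7.3 mOsm/kg

7.3 mOsm/kg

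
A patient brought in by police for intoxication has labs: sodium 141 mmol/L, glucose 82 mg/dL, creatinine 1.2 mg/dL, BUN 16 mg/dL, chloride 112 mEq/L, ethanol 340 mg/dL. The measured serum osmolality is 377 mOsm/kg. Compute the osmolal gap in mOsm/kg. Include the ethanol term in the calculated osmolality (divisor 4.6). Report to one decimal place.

Calculated osmolality = 2·Na + glucose/18 + BUN/2.8 + ethanol/4.6
= 2·141 + 82/18 + 16/2.8 + 340/4.6
= 282 + 4.56 + 5.71 + 73.91
= 366.18 mOsm/kg ≈ 366.2 mOsm/kg
Osmolar gap = measured − calculated = 377 − 366.2 = 10.8 mOsm/kg

10.8 mOsm/kg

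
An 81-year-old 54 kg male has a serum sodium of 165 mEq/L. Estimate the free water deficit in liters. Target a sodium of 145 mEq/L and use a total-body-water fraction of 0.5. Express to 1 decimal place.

3.7 L

TBW = 0.5 · 54 = 27 L
Free water deficit = TBW · (Na/145 − 1)
= 27 · (165/145 − 1)
= 27 · 0.1379
= 3.72 L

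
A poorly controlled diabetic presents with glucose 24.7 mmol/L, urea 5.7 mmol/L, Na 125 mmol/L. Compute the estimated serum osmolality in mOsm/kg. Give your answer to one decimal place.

280.4 mOsm/kg

Calculated osmolality = 2·Na + glucose + urea
= 2·125 + 24.7 + 5.7
= 250 + 24.70 + 5.70
= 280.4 mOsm/kg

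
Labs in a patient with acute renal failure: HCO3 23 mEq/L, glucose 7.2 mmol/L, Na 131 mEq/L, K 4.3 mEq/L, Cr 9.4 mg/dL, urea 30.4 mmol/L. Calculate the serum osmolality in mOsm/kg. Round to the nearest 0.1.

299.6 mOsm/kg

Calculated osmolality = 2·Na + glucose + urea
= 2·131 + 7.2 + 30.4
= 262 + 7.20 + 30.40
= 299.6 mOsm/kg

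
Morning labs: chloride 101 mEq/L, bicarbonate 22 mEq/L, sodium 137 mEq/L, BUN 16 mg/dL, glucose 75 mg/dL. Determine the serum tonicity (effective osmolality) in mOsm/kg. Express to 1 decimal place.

278.2 mOsm/kg

Effective osmolality excludes urea (freely permeant across cell membranes):
2·Na + glucose/18
= 2·137 + 75/18
= 274 + 4.17
= 278.17 mOsm/kg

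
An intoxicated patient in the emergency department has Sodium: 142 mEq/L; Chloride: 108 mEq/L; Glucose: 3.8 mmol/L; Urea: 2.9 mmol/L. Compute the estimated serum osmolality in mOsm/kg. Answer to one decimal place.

290.7 mOsm/kg

Calculated osmolality = 2·Na + glucose + urea
= 2·142 + 3.8 + 2.9
= 284 + 3.80 + 2.90
= 290.7 mOsm/kg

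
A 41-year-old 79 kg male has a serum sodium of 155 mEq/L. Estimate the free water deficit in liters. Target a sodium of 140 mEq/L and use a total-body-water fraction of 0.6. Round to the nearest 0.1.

5.1 L

TBW = 0.6 · 79 = 47.4 L
Free water deficit = TBW · (Na/140 − 1)
= 47.4 · (155/140 − 1)
= 47.4 · 0.1071
= 5.08 L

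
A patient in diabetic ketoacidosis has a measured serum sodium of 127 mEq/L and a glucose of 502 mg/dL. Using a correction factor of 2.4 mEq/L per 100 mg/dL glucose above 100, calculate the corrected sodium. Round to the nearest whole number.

Corrected Na = measured Na + 2.4 · (glucose − 100)/100
= 127 + 2.4 · (502 − 100)/100
= 127 + 9.6
= 136.6 mEq/L

137 mEq/L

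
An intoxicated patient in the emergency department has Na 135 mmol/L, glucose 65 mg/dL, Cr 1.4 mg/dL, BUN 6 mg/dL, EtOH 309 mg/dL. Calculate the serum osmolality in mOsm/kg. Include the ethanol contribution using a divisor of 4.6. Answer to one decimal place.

342.9 mOsm/kg

Calculated osmolality = 2·Na + glucose/18 + BUN/2.8 + ethanol/4.6
= 2·135 + 65/18 + 6/2.8 + 309/4.6
= 270 + 3.61 + 2.14 + 67.17
= 342.92 mOsm/kg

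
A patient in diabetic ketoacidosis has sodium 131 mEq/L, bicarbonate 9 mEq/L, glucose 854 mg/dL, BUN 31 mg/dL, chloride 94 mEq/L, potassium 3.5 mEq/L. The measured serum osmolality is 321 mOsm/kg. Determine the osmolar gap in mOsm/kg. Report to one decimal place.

0.5 mOsm/kg

Calculated osmolality = 2·Na + glucose/18 + BUN/2.8
= 2·131 + 854/18 + 31/2.8
= 262 + 47.44 + 11.07
= 320.51 mOsm/kg ≈ 320.5 mOsm/kg
Osmolar gap = measured − calculated = 321 − 320.5 = 0.5 mOsm/kg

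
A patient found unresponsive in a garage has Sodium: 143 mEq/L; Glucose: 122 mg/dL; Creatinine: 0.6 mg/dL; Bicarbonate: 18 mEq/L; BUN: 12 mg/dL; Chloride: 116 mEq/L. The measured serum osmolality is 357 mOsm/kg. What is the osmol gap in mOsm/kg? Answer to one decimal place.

Calculated osmolality = 2·Na + glucose/18 + BUN/2.8
= 2·143 + 122/18 + 12/2.8
= 286 + 6.78 + 4.29
= 297.07 mOsm/kg ≈ 297.1 mOsm/kg
Osmolar gap = measured − calculated = 357 − 297.1 = 59.9 mOsm/kg

59.9 mOsm/kg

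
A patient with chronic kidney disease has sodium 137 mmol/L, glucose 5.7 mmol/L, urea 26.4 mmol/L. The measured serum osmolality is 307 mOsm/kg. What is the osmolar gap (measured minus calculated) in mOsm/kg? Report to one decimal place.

0.9 mOsm/kg

Calculated osmolality = 2·Na + glucose + urea
= 2·137 + 5.7 + 26.4
= 274 + 5.70 + 26.40
= 306.1 mOsm/kg ≈ 306.1 mOsm/kg
Osmolar gap = measured − calculated = 307 − 306.1 = 0.9 mOsm/kg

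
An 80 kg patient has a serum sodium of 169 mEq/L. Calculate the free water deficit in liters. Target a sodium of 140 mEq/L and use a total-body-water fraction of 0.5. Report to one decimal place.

8.3 L

TBW = 0.5 · 80 = 40 L
Free water deficit = TBW · (Na/140 − 1)
= 40 · (169/140 − 1)
= 40 · 0.2071
= 8.28 L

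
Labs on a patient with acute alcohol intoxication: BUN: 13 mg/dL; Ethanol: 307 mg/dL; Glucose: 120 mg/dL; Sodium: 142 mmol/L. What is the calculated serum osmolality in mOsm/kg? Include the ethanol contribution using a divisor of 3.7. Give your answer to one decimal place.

378.3 mOsm/kg

Calculated osmolality = 2·Na + glucose/18 + BUN/2.8 + ethanol/3.7
= 2·142 + 120/18 + 13/2.8 + 307/3.7
= 284 + 6.67 + 4.64 + 82.97
= 378.28 mOsm/kg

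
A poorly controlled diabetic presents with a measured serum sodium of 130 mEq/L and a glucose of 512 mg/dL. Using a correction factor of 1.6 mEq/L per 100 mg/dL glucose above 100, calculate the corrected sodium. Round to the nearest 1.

137 mEq/L

Corrected Na = measured Na + 1.6 · (glucose − 100)/100
= 130 + 1.6 · (512 − 100)/100
= 130 + 6.6
= 136.6 mEq/L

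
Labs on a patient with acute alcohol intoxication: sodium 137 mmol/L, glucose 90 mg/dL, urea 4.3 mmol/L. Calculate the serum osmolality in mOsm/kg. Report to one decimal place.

283.3 mOsm/kg

Calculated osmolality = 2·Na + glucose/18 + urea
= 2·137 + 90/18 + 4.3
= 274 + 5 + 4.30
= 283.3 mOsm/kg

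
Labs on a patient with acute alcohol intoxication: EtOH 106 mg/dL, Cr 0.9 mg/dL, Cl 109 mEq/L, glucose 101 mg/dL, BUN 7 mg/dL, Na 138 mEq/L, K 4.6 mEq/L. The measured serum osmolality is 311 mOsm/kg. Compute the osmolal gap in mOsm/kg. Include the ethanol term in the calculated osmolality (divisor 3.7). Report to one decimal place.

-1.8 mOsm/kg

Calculated osmolality = 2·Na + glucose/18 + BUN/2.8 + ethanol/3.7
= 2·138 + 101/18 + 7/2.8 + 106/3.7
= 276 + 5.61 + 2.50 + 28.65
= 312.76 mOsm/kg ≈ 312.8 mOsm/kg
Osmolar gap = measured − calculated = 311 − 312.8 = -1.8 mOsm/kg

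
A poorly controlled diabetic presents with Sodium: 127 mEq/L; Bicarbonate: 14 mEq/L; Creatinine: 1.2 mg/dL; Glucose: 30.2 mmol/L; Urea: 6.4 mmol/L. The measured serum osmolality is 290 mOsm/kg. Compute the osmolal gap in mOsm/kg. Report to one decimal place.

-0.6 mOsm/kg

Calculated osmolality = 2·Na + glucose + urea
= 2·127 + 30.2 + 6.4
= 254 + 30.20 + 6.40
= 290.6 mOsm/kg ≈ 290.6 mOsm/kg
Osmolar gap = measured − calculated = 290 − 290.6 = -0.6 mOsm/kg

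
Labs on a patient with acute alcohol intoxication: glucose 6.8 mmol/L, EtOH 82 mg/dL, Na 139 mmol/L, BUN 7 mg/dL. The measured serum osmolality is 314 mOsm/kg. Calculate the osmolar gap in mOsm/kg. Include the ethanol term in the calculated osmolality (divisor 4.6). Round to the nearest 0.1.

8.9 mOsm/kg

Calculated osmolality = 2·Na + glucose + BUN/2.8 + ethanol/4.6
= 2·139 + 6.8 + 7/2.8 + 82/4.6
= 278 + 6.80 + 2.50 + 17.83
= 305.13 mOsm/kg ≈ 305.1 mOsm/kg
Osmolar gap = measured − calculated = 314 − 305.1 = 8.9 mOsm/kg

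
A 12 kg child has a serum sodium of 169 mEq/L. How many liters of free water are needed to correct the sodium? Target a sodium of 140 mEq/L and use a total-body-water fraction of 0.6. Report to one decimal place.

1.5 L

TBW = 0.6 · 12 = 7.2 L
Free water deficit = TBW · (Na/140 − 1)
= 7.2 · (169/140 − 1)
= 7.2 · 0.2071
= 1.49 L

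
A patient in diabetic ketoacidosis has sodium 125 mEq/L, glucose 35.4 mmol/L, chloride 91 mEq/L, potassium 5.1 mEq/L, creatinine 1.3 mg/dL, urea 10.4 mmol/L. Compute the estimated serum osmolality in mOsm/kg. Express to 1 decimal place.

Calculated osmolality = 2·Na + glucose + urea
= 2·125 + 35.4 + 10.4
= 250 + 35.40 + 10.40
= 295.8 mOsm/kg

295.8 mOsm/kg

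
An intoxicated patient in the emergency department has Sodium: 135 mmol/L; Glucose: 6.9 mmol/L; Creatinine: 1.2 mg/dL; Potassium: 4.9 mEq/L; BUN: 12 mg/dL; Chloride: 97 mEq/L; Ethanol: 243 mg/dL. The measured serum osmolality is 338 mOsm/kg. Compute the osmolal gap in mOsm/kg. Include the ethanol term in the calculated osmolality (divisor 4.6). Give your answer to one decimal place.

Calculated osmolality = 2·Na + glucose + BUN/2.8 + ethanol/4.6
= 2·135 + 6.9 + 12/2.8 + 243/4.6
= 270 + 6.90 + 4.29 + 52.83
= 334.02 mOsm/kg ≈ 334.0 mOsm/kg
Osmolar gap = measured − calculated = 338 − 334.0 = 4.0 mOsm/kg

4.0 mOsm/kg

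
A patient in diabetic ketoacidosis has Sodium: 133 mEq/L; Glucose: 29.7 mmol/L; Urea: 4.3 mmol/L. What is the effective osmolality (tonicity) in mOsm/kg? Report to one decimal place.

Effective osmolality excludes urea (freely permeant across cell membranes):
2·Na + glucose
= 2·133 + 29.7
= 266 + 29.7
= 295.7 mOsm/kg

295.7 mOsm/kg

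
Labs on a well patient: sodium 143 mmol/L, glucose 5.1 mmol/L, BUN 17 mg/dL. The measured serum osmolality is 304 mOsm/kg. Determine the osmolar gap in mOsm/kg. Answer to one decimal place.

Calculated osmolality = 2·Na + glucose + BUN/2.8
= 2·143 + 5.1 + 17/2.8
= 286 + 5.10 + 6.07
= 297.17 mOsm/kg ≈ 297.2 mOsm/kg
Osmolar gap = measured − calculated = 304 − 297.2 = 6.8 mOsm/kg

6.8 mOsm/kg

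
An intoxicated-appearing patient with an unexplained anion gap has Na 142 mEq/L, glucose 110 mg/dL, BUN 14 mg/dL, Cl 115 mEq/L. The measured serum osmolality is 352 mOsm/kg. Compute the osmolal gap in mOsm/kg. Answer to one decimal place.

Calculated osmolality = 2·Na + glucose/18 + BUN/2.8
= 2·142 + 110/18 + 14/2.8
= 284 + 6.11 + 5
= 295.11 mOsm/kg ≈ 295.1 mOsm/kg
Osmolar gap = measured − calculated = 352 − 295.1 = 56.9 mOsm/kg

56.9 mOsm/kg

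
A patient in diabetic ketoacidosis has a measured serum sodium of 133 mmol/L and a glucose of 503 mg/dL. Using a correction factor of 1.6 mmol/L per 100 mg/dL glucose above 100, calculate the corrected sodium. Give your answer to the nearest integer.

Corrected Na = measured Na + 1.6 · (glucose − 100)/100
= 133 + 1.6 · (503 − 100)/100
= 133 + 6.4
= 139.4 mmol/L

139 mmol/L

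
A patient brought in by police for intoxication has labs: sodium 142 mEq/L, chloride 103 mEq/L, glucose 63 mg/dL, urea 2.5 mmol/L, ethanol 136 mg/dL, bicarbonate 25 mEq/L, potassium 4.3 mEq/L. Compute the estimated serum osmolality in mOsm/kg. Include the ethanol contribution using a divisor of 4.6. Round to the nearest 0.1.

Calculated osmolality = 2·Na + glucose/18 + urea + ethanol/4.6
= 2·142 + 63/18 + 2.5 + 136/4.6
= 284 + 3.50 + 2.50 + 29.57
= 319.57 mOsm/kg

319.6 mOsm/kg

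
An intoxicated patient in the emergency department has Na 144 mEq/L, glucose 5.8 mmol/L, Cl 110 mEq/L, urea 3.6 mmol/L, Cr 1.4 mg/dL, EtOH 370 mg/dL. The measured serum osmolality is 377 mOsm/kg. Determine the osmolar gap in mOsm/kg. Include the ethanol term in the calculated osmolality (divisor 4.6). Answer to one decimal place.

Calculated osmolality = 2·Na + glucose + urea + ethanol/4.6
= 2·144 + 5.8 + 3.6 + 370/4.6
= 288 + 5.80 + 3.60 + 80.43
= 377.83 mOsm/kg ≈ 377.8 mOsm/kg
Osmolar gap = measured − calculated = 377 − 377.8 = -0.8 mOsm/kg

-0.8 mOsm/kg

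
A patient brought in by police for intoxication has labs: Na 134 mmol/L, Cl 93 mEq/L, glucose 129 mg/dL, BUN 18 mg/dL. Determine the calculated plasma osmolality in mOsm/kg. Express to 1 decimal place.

281.6 mOsm/kg

Calculated osmolality = 2·Na + glucose/18 + BUN/2.8
= 2·134 + 129/18 + 18/2.8
= 268 + 7.17 + 6.43
= 281.6 mOsm/kg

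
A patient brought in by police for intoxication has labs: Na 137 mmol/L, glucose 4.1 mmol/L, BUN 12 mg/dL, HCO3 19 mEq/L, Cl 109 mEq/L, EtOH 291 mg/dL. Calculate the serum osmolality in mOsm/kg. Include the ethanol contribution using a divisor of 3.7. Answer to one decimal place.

Calculated osmolality = 2·Na + glucose + BUN/2.8 + ethanol/3.7
= 2·137 + 4.1 + 12/2.8 + 291/3.7
= 274 + 4.10 + 4.29 + 78.65
= 361.04 mOsm/kg

361.0 mOsm/kg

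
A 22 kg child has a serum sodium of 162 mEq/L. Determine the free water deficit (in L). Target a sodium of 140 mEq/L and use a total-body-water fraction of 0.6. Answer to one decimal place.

TBW = 0.6 · 22 = 13.2 L
Free water deficit = TBW · (Na/140 − 1)
= 13.2 · (162/140 − 1)
= 13.2 · 0.1571
= 2.07 L

2.1 L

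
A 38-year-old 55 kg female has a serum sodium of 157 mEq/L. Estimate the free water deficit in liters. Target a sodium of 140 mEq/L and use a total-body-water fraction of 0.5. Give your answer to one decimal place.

3.3 L

TBW = 0.5 · 55 = 27.5 L
Free water deficit = TBW · (Na/140 − 1)
= 27.5 · (157/140 − 1)
= 27.5 · 0.1214
= 3.34 L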